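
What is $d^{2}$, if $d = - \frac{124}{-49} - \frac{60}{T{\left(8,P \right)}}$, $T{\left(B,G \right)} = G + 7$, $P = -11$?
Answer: $\frac{737881}{2401} \approx 307.32$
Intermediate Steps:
$T{\left(B,G \right)} = 7 + G$
$d = \frac{859}{49}$ ($d = - \frac{124}{-49} - \frac{60}{7 - 11} = \left(-124\right) \left(- \frac{1}{49}\right) - \frac{60}{-4} = \frac{124}{49} - -15 = \frac{124}{49} + 15 = \frac{859}{49} \approx 17.531$)
$d^{2} = \left(\frac{859}{49}\right)^{2} = \frac{737881}{2401}$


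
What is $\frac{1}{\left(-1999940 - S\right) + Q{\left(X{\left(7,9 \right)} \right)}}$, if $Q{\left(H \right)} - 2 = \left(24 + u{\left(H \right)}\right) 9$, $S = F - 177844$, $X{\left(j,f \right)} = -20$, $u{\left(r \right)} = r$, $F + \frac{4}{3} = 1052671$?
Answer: $- \frac{3}{8624183} \approx -3.4786 \cdot 10^{-7}$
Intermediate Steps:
$F = \frac{3158009}{3}$ ($F = - \frac{4}{3} + 1052671 = \frac{3158009}{3} \approx 1.0527 \cdot 10^{6}$)
$S = \frac{2624477}{3}$ ($S = \frac{3158009}{3} - 177844 = \frac{2624477}{3} \approx 8.7483 \cdot 10^{5}$)
$Q{\left(H \right)} = 218 + 9 H$ ($Q{\left(H \right)} = 2 + \left(24 + H\right) 9 = 2 + \left(216 + 9 H\right) = 218 + 9 H$)
$\frac{1}{\left(-1999940 - S\right) + Q{\left(X{\left(7,9 \right)} \right)}} = \frac{1}{\left(-1999940 - \frac{2624477}{3}\right) + \left(218 + 9 \left(-20\right)\right)} = \frac{1}{\left(-1999940 - \frac{2624477}{3}\right) + \left(218 - 180\right)} = \frac{1}{- \frac{8624297}{3} + 38} = \frac{1}{- \frac{8624183}{3}} = - \frac{3}{8624183}$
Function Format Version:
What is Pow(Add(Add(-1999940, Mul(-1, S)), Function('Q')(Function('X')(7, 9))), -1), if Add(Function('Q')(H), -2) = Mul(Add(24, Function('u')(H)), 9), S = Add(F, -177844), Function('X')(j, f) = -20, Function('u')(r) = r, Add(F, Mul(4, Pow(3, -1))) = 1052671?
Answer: Rational(-3, 8624183) ≈ -3.4786e-7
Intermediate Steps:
F = Rational(3158009, 3) (F = Add(Rational(-4, 3), 1052671) = Rational(3158009, 3) ≈ 1.0527e+6)
S = Rational(2624477, 3) (S = Add(Rational(3158009, 3), -177844) = Rational(2624477, 3) ≈ 8.7483e+5)
Function('Q')(H) = Add(218, Mul(9, H)) (Function('Q')(H) = Add(2, Mul(Add(24, H), 9)) = Add(2, Add(216, Mul(9, H))) = Add(218, Mul(9, H)))
Pow(Add(Add(-1999940, Mul(-1, S)), Function('Q')(Function('X')(7, 9))), -1) = Pow(Add(Add(-1999940, Mul(-1, Rational(2624477, 3))), Add(218, Mul(9, -20))), -1) = Pow(Add(Add(-1999940, Rational(-2624477, 3)), Add(218, -180)), -1) = Pow(Add(Rational(-8624297, 3), 38), -1) = Pow(Rational(-8624183, 3), -1) = Rational(-3, 8624183)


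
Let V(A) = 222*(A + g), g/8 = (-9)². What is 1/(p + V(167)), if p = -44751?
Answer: 1/136179 ≈ 7.3433e-6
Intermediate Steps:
g = 648 (g = 8*(-9)² = 8*81 = 648)
V(A) = 143856 + 222*A (V(A) = 222*(A + 648) = 222*(648 + A) = 143856 + 222*A)
1/(p + V(167)) = 1/(-44751 + (143856 + 222*167)) = 1/(-44751 + (143856 + 37074)) = 1/(-44751 + 180930) = 1/136179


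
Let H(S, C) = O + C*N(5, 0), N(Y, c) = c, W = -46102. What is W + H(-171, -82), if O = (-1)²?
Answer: -46101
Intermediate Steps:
O = 1
H(S, C) = 1 (H(S, C) = 1 + C*0 = 1 + 0 = 1)
W + H(-171, -82) = -46102 + 1 = -46101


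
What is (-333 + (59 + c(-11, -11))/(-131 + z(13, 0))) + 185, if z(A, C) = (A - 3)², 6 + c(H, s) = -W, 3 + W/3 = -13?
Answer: -4689/31 ≈ -151.26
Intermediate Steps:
W = -48 (W = -9 + 3*(-13) = -9 - 39 = -48)
c(H, s) = 42 (c(H, s) = -6 - 1*(-48) = -6 + 48 = 42)
z(A, C) = (-3 + A)²
(-333 + (59 + c(-11, -11))/(-131 + z(13, 0))) + 185 = (-333 + (59 + 42)/(-131 + (-3 + 13)²)) + 185 = (-333 + 101/(-131 + 10²)) + 185 = (-333 + 101/(-131 + 100)) + 185 = (-333 + 101/(-31)) + 185 = (-333 + 101*(-1/31)) + 185 = (-333 - 101/31) + 185 = -10424/31 + 185 = -4689/31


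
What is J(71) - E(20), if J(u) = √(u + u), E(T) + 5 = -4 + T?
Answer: -11 + √142 ≈ 0.91638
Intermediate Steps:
E(T) = -9 + T (E(T) = -5 + (-4 + T) = -9 + T)
J(u) = √2*√u (J(u) = √(2*u) = √2*√u)
J(71) - E(20) = √2*√71 - (-9 + 20) = √142 - 1*11 = √142 - 11 = -11 + √142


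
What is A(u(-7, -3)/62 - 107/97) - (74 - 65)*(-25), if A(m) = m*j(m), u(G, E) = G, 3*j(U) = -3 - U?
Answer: 24491993477/108504588 ≈ 225.72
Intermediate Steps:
j(U) = -1 - U/3 (j(U) = (-3 - U)/3 = -1 - U/3)
A(m) = m*(-1 - m/3)
A(u(-7, -3)/62 - 107/97) - (74 - 65)*(-25) = -(-7/62 - 107/97)*(3 + (-7/62 - 107/97))/3 - (74 - 65)*(-25) = -(-7*1/62 - 107*1/97)*(3 + (-7*1/62 - 107*1/97))/3 - 9*(-25) = -(-7/62 - 107/97)*(3 + (-7/62 - 107/97))/3 - 1*(-225) = -1/3*(-7313/6014)*(3 - 7313/6014) + 225 = -1/3*(-7313/6014)*10729/6014 + 225 = 78461177/108504588 + 225 = 24491993477/108504588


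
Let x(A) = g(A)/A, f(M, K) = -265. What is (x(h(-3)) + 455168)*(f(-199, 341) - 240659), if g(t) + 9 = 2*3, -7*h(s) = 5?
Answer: -548309535564/5 ≈ -1.0966e+11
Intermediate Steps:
h(s) = -5/7 (h(s) = -⅐*5 = -5/7)
g(t) = -3 (g(t) = -9 + 2*3 = -9 + 6 = -3)
x(A) = -3/A
(x(h(-3)) + 455168)*(f(-199, 341) - 240659) = (-3/(-5/7) + 455168)*(-265 - 240659) = (-3*(-7/5) + 455168)*(-240924) = (21/5 + 455168)*(-240924) = (2275861/5)*(-240924) = -548309535564/5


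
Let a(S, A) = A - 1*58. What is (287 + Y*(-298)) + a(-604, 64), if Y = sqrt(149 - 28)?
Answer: -2985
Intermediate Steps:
a(S, A) = -58 + A (a(S, A) = A - 58 = -58 + A)
Y = 11 (Y = sqrt(121) = 11)
(287 + Y*(-298)) + a(-604, 64) = (287 + 11*(-298)) + (-58 + 64) = (287 - 3278) + 6 = -2991 + 6 = -2985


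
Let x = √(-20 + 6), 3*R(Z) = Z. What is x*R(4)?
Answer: 4*I*√14/3 ≈ 4.9889*I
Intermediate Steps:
R(Z) = Z/3
x = I*√14 (x = √(-14) = I*√14 ≈ 3.7417*I)
x*R(4) = (I*√14)*((⅓)*4) = (I*√14)*(4/3) = 4*I*√14/3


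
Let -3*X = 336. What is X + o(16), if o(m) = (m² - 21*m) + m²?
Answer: 64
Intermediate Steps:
X = -112 (X = -⅓*336 = -112)
o(m) = -21*m + 2*m²
X + o(16) = -112 + 16*(-21 + 2*16) = -112 + 16*(-21 + 32) = -112 + 16*11 = -112 + 176 = 64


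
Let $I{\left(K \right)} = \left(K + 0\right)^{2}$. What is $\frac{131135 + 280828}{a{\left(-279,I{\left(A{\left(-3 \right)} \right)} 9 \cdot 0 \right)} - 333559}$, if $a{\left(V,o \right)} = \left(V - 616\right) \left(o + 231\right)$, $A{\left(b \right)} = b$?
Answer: $- \frac{411963}{540304} \approx -0.76247$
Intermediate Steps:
$I{\left(K \right)} = K^{2}$
$a{\left(V,o \right)} = \left(-616 + V\right) \left(231 + o\right)$
$\frac{131135 + 280828}{a{\left(-279,I{\left(A{\left(-3 \right)} \right)} 9 \cdot 0 \right)} - 333559} = \frac{131135 + 280828}{\left(-142296 - 616 \left(-3\right)^{2} \cdot 9 \cdot 0 + 231 \left(-279\right) - 279 \left(-3\right)^{2} \cdot 9 \cdot 0\right) - 333559} = \frac{411963}{\left(-142296 - 616 \cdot 9 \cdot 9 \cdot 0 - 64449 - 279 \cdot 9 \cdot 9 \cdot 0\right) - 333559} = \frac{411963}{\left(-142296 - 616 \cdot 81 \cdot 0 - 64449 - 279 \cdot 81 \cdot 0\right) - 333559} = \frac{411963}{\left(-142296 - 0 - 64449 - 0\right) - 333559} = \frac{411963}{\left(-142296 + 0 - 64449 + 0\right) - 333559} = \frac{411963}{-206745 - 333559} = \frac{411963}{-540304} = 411963 \left(- \frac{1}{540304}\right) = - \frac{411963}{540304}$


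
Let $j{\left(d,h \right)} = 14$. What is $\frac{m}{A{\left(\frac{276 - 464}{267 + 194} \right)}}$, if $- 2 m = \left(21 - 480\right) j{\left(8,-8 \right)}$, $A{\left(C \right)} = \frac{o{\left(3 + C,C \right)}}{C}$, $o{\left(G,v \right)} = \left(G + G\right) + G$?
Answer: $- \frac{201348}{1195} \approx -168.49$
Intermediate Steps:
$o{\left(G,v \right)} = 3 G$ ($o{\left(G,v \right)} = 2 G + G = 3 G$)
$A{\left(C \right)} = \frac{9 + 3 C}{C}$ ($A{\left(C \right)} = \frac{3 \left(3 + C\right)}{C} = \frac{9 + 3 C}{C}$)
$m = 3213$ ($m = - \frac{\left(21 - 480\right) 14}{2} = - \frac{\left(-459\right) 14}{2} = \left(- \frac{1}{2}\right) \left(-6426\right) = 3213$)
$\frac{m}{A{\left(\frac{276 - 464}{267 + 194} \right)}} = \frac{3213}{3 + \frac{9}{\left(276 - 464\right) \frac{1}{267 + 194}}} = \frac{3213}{3 + \frac{9}{\left(-188\right) \frac{1}{461}}} = \frac{3213}{3 + \frac{9}{- \frac{188}{461}}} = \frac{3213}{3 + 9 \left(- \frac{461}{188}\right)} = \frac{3213}{3 - \frac{4149}{188}} = \frac{3213}{- \frac{3585}{188}} = 3213 \left(- \frac{188}{3585}\right) = - \frac{201348}{1195}$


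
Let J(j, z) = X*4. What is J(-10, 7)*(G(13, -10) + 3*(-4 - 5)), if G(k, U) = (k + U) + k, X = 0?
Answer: 0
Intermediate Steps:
J(j, z) = 0 (J(j, z) = 0*4 = 0)
G(k, U) = U + 2*k (G(k, U) = (U + k) + k = U + 2*k)
J(-10, 7)*(G(13, -10) + 3*(-4 - 5)) = 0*((-10 + 2*13) + 3*(-4 - 5)) = 0*((-10 + 26) + 3*(-9)) = 0*(16 - 27) = 0*(-11) = 0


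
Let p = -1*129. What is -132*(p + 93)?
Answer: 4752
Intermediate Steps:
p = -129
-132*(p + 93) = -132*(-129 + 93) = -132*(-36) = 4752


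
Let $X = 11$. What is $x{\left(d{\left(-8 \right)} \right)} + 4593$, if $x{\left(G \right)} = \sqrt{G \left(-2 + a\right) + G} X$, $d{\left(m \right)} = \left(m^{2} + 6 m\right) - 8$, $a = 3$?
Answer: $4637$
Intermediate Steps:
$d{\left(m \right)} = -8 + m^{2} + 6 m$
$x{\left(G \right)} = 11 \sqrt{2} \sqrt{G}$ ($x{\left(G \right)} = \sqrt{G \left(-2 + 3\right) + G} 11 = \sqrt{G 1 + G} 11 = \sqrt{G + G} 11 = \sqrt{2 G} 11 = \sqrt{2} \sqrt{G} 11 = 11 \sqrt{2} \sqrt{G}$)
$x{\left(d{\left(-8 \right)} \right)} + 4593 = 11 \sqrt{2} \sqrt{-8 + \left(-8\right)^{2} + 6 \left(-8\right)} + 4593 = 11 \sqrt{2} \sqrt{-8 + 64 - 48} + 4593 = 11 \sqrt{2} \sqrt{8} + 4593 = 11 \sqrt{2} \cdot 2 \sqrt{2} + 4593 = 44 + 4593 = 4637$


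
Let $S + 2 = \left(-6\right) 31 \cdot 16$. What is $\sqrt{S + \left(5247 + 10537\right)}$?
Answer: $\sqrt{12806} \approx 113.16$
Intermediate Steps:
$S = -2978$ ($S = -2 + \left(-6\right) 31 \cdot 16 = -2 - 2976 = -2978$)
$\sqrt{S + \left(5247 + 10537\right)} = \sqrt{-2978 + \left(5247 + 10537\right)} = \sqrt{-2978 + 15784} = \sqrt{12806}$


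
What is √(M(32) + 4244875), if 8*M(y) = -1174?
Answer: 19*√47033/2 ≈ 2060.3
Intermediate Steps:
M(y) = -587/4 (M(y) = (⅛)*(-1174) = -587/4)
√(M(32) + 4244875) = √(-587/4 + 4244875) = √(16978913/4) = 19*√47033/2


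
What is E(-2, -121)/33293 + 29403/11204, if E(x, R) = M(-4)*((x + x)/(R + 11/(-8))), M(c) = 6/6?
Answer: 958357241869/365181461788 ≈ 2.6243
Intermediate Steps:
M(c) = 1 (M(c) = 6*(1/6) = 1)
E(x, R) = 2*x/(-11/8 + R) (E(x, R) = 1*((x + x)/(R + 11/(-8))) = 1*((2*x)/(R + 11*(-1/8))) = 1*((2*x)/(R - 11/8)) = 1*((2*x)/(-11/8 + R)) = 1*(2*x/(-11/8 + R)) = 2*x/(-11/8 + R))
E(-2, -121)/33293 + 29403/11204 = (16*(-2)/(-11 + 8*(-121)))/33293 + 29403/11204 = (16*(-2)/(-11 - 968))*(1/33293) + 29403*(1/11204) = (16*(-2)/(-979))*(1/33293) + 29403/11204 = (16*(-2)*(-1/979))*(1/33293) + 29403/11204 = (32/979)*(1/33293) + 29403/11204 = 32/32593847 + 29403/11204 = 958357241869/365181461788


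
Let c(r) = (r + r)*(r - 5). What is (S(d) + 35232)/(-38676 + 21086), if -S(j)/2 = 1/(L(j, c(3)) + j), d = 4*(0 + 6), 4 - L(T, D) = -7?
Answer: -616559/307825 ≈ -2.0030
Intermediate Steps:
c(r) = 2*r*(-5 + r) (c(r) = (2*r)*(-5 + r) = 2*r*(-5 + r))
L(T, D) = 11 (L(T, D) = 4 - 1*(-7) = 4 + 7 = 11)
d = 24 (d = 4*6 = 24)
S(j) = -2/(11 + j)
(S(d) + 35232)/(-38676 + 21086) = (-2/(11 + 24) + 35232)/(-38676 + 21086) = (-2/35 + 35232)/(-17590) = (-2*1/35 + 35232)*(-1/17590) = (-2/35 + 35232)*(-1/17590) = (1233118/35)*(-1/17590) = -616559/307825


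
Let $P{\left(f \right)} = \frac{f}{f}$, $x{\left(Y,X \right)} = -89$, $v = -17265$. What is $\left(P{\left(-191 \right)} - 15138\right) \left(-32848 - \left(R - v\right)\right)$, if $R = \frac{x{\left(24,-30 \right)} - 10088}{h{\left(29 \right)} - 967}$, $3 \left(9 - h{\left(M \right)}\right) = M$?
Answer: $\frac{2202563224090}{2903} \approx 7.5872 \cdot 10^{8}$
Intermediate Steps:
$h{\left(M \right)} = 9 - \frac{M}{3}$
$R = \frac{30531}{2903}$ ($R = \frac{-89 - 10088}{\left(9 - \frac{29}{3}\right) - 967} = - \frac{10177}{\left(9 - \frac{29}{3}\right) - 967} = - \frac{10177}{- \frac{2}{3} - 967} = - \frac{10177}{- \frac{2903}{3}} = \left(-10177\right) \left(- \frac{3}{2903}\right) = \frac{30531}{2903} \approx 10.517$)
$P{\left(f \right)} = 1$
$\left(P{\left(-191 \right)} - 15138\right) \left(-32848 - \left(R - v\right)\right) = \left(1 - 15138\right) \left(-32848 - \frac{50150826}{2903}\right) = - 15137 \left(-32848 - \frac{50150826}{2903}\right) = \left(-15137\right) \left(- \frac{145508570}{2903}\right) = \frac{2202563224090}{2903}$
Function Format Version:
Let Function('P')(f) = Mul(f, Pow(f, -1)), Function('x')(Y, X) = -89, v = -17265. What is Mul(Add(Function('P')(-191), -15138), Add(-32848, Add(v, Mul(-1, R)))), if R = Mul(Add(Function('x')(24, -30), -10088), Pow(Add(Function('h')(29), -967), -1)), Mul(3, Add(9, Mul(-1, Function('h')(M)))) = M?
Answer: Rational(2202563224090, 2903) ≈ 7.5872e+8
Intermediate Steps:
Function('h')(M) = Add(9, Mul(Rational(-1, 3), M))
R = Rational(30531, 2903) (R = Mul(Add(-89, -10088), Pow(Add(Add(9, Mul(Rational(-1, 3), 29)), -967), -1)) = Mul(-10177, Pow(Add(Add(9, Rational(-29, 3)), -967), -1)) = Mul(-10177, Pow(Add(Rational(-2, 3), -967), -1)) = Mul(-10177, Pow(Rational(-2903, 3), -1)) = Mul(-10177, Rational(-3, 2903)) = Rational(30531, 2903) ≈ 10.517)
Function('P')(f) = 1
Mul(Add(Function('P')(-191), -15138), Add(-32848, Add(v, Mul(-1, R)))) = Mul(Add(1, -15138), Add(-32848, Add(-17265, Mul(-1, Rational(30531, 2903))))) = Mul(-15137, Add(-32848, Add(-17265, Rational(-30531, 2903)))) = Mul(-15137, Add(-32848, Rational(-50150826, 2903))) = Mul(-15137, Rational(-145508570, 2903)) = Rational(2202563224090, 2903)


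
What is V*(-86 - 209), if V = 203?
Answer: -59885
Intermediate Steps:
V*(-86 - 209) = 203*(-86 - 209) = 203*(-295) = -59885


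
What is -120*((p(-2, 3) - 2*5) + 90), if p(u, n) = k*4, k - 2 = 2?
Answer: -11520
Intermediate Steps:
k = 4 (k = 2 + 2 = 4)
p(u, n) = 16 (p(u, n) = 4*4 = 16)
-120*((p(-2, 3) - 2*5) + 90) = -120*((16 - 2*5) + 90) = -120*((16 - 10) + 90) = -120*(6 + 90) = -120*96 = -11520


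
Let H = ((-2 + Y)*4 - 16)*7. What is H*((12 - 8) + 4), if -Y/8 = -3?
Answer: 4032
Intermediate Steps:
Y = 24 (Y = -8*(-3) = 24)
H = 504 (H = ((-2 + 24)*4 - 16)*7 = (22*4 - 16)*7 = (88 - 16)*7 = 72*7 = 504)
H*((12 - 8) + 4) = 504*((12 - 8) + 4) = 504*(4 + 4) = 504*8 = 4032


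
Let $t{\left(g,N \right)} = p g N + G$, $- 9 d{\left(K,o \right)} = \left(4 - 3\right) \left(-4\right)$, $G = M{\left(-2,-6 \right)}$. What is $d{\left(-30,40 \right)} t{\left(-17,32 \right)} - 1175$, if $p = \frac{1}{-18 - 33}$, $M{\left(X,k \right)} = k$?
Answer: $- \frac{31669}{27} \approx -1172.9$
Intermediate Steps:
$G = -6$
$d{\left(K,o \right)} = \frac{4}{9}$ ($d{\left(K,o \right)} = - \frac{\left(4 - 3\right) \left(-4\right)}{9} = - \frac{1 \left(-4\right)}{9} = \left(- \frac{1}{9}\right) \left(-4\right) = \frac{4}{9}$)
$p = - \frac{1}{51}$ ($p = \frac{1}{-51} = - \frac{1}{51} \approx -0.019608$)
$t{\left(g,N \right)} = -6 - \frac{N g}{51}$ ($t{\left(g,N \right)} = - \frac{g}{51} N - 6 = - \frac{N g}{51} - 6 = -6 - \frac{N g}{51}$)
$d{\left(-30,40 \right)} t{\left(-17,32 \right)} - 1175 = \frac{4 \left(-6 - \frac{32}{51} \left(-17\right)\right)}{9} - 1175 = \frac{4 \left(-6 + \frac{32}{3}\right)}{9} - 1175 = \frac{4}{9} \cdot \frac{14}{3} - 1175 = \frac{56}{27} - 1175 = - \frac{31669}{27}$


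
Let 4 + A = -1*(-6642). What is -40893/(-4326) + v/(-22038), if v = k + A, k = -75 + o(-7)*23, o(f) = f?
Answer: 48528049/5296466 ≈ 9.1623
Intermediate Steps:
k = -236 (k = -75 - 7*23 = -75 - 161 = -236)
A = 6638 (A = -4 - 1*(-6642) = -4 + 6642 = 6638)
v = 6402 (v = -236 + 6638 = 6402)
-40893/(-4326) + v/(-22038) = -40893/(-4326) + 6402/(-22038) = -40893*(-1/4326) + 6402*(-1/22038) = 13631/1442 - 1067/3673 = 48528049/5296466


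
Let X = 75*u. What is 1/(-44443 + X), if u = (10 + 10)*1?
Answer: -1/42943 ≈ -2.3287e-5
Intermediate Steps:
u = 20 (u = 20*1 = 20)
X = 1500 (X = 75*20 = 1500)
1/(-44443 + X) = 1/(-44443 + 1500) = 1/(-42943) = -1/42943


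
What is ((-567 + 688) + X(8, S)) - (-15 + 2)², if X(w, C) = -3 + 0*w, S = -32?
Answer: -51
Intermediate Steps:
X(w, C) = -3 (X(w, C) = -3 + 0 = -3)
((-567 + 688) + X(8, S)) - (-15 + 2)² = ((-567 + 688) - 3) - (-15 + 2)² = (121 - 3) - 1*(-13)² = 118 - 1*169 = 118 - 169 = -51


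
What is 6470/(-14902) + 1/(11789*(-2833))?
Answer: -108043304146/248850263887 ≈ -0.43417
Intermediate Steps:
6470/(-14902) + 1/(11789*(-2833)) = 6470*(-1/14902) + (1/11789)*(-1/2833) = -3235/7451 - 1/33398237 = -108043304146/248850263887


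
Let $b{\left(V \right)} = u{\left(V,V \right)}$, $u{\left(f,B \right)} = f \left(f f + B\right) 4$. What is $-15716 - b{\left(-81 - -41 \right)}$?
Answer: $233884$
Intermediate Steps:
$u{\left(f,B \right)} = 4 f \left(B + f^{2}\right)$ ($u{\left(f,B \right)} = f \left(f^{2} + B\right) 4 = f \left(B + f^{2}\right) 4 = 4 f \left(B + f^{2}\right)$)
$b{\left(V \right)} = 4 V \left(V + V^{2}\right)$
$-15716 - b{\left(-81 - -41 \right)} = -15716 - 4 \left(-81 - -41\right)^{2} \left(1 - 40\right) = -15716 - 4 \left(-81 + 41\right)^{2} \left(1 + \left(-81 + 41\right)\right) = -15716 - 4 \left(-40\right)^{2} \left(1 - 40\right) = -15716 - 4 \cdot 1600 \left(-39\right) = -15716 - -249600 = -15716 + 249600 = 233884$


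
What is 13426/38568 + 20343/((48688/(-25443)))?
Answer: -2495204970493/234724848 ≈ -10630.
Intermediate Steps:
13426/38568 + 20343/((48688/(-25443))) = 13426*(1/38568) + 20343/((48688*(-1/25443))) = 6713/19284 + 20343/(-48688/25443) = 6713/19284 + 20343*(-25443/48688) = 6713/19284 - 517586949/48688 = -2495204970493/234724848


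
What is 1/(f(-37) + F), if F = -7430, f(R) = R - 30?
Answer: -1/7497 ≈ -0.00013339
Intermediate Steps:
f(R) = -30 + R
1/(f(-37) + F) = 1/((-30 - 37) - 7430) = 1/(-67 - 7430) = 1/(-7497) = -1/7497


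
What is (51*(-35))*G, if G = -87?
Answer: 155295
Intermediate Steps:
(51*(-35))*G = (51*(-35))*(-87) = -1785*(-87) = 155295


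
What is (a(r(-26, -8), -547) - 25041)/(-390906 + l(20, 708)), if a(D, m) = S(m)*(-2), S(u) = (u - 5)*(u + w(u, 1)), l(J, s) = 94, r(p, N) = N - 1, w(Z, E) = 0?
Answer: 628929/390812 ≈ 1.6093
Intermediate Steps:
r(p, N) = -1 + N
S(u) = u*(-5 + u) (S(u) = (u - 5)*(u + 0) = (-5 + u)*u = u*(-5 + u))
a(D, m) = -2*m*(-5 + m) (a(D, m) = (m*(-5 + m))*(-2) = -2*m*(-5 + m))
(a(r(-26, -8), -547) - 25041)/(-390906 + l(20, 708)) = (2*(-547)*(5 - 1*(-547)) - 25041)/(-390906 + 94) = (2*(-547)*(5 + 547) - 25041)/(-390812) = (2*(-547)*552 - 25041)*(-1/390812) = (-603888 - 25041)*(-1/390812) = -628929*(-1/390812) = 628929/390812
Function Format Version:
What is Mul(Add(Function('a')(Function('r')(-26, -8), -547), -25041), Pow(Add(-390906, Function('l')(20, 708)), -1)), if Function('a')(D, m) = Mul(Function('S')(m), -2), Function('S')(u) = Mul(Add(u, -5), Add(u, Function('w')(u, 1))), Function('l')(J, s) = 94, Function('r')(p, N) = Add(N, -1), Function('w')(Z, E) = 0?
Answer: Rational(628929, 390812) ≈ 1.6093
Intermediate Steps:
Function('r')(p, N) = Add(-1, N)
Function('S')(u) = Mul(u, Add(-5, u)) (Function('S')(u) = Mul(Add(u, -5), Add(u, 0)) = Mul(Add(-5, u), u) = Mul(u, Add(-5, u)))
Function('a')(D, m) = Mul(-2, m, Add(-5, m)) (Function('a')(D, m) = Mul(Mul(m, Add(-5, m)), -2) = Mul(-2, m, Add(-5, m)))
Mul(Add(Function('a')(Function('r')(-26, -8), -547), -25041), Pow(Add(-390906, Function('l')(20, 708)), -1)) = Mul(Add(Mul(2, -547, Add(5, Mul(-1, -547))), -25041), Pow(Add(-390906, 94), -1)) = Mul(Add(Mul(2, -547, Add(5, 547)), -25041), Pow(-390812, -1)) = Mul(Add(Mul(2, -547, 552), -25041), Rational(-1, 390812)) = Mul(Add(-603888, -25041), Rational(-1, 390812)) = Mul(-628929, Rational(-1, 390812)) = Rational(628929, 390812)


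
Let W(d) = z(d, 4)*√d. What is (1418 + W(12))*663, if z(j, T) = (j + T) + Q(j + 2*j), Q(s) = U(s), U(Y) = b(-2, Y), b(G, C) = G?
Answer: 940134 + 18564*√3 ≈ 9.7229e+5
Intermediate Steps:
U(Y) = -2
Q(s) = -2
z(j, T) = -2 + T + j (z(j, T) = (j + T) - 2 = (T + j) - 2 = -2 + T + j)
W(d) = √d*(2 + d) (W(d) = (-2 + 4 + d)*√d = (2 + d)*√d = √d*(2 + d))
(1418 + W(12))*663 = (1418 + √12*(2 + 12))*663 = (1418 + (2*√3)*14)*663 = (1418 + 28*√3)*663 = 940134 + 18564*√3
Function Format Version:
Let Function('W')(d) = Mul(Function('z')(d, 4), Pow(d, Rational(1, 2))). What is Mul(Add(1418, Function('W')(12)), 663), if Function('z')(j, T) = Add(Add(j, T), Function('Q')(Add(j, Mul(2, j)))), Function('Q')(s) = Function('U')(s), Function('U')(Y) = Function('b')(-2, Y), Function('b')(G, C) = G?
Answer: Add(940134, Mul(18564, Pow(3, Rational(1, 2)))) ≈ 9.7229e+5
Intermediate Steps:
Function('U')(Y) = -2
Function('Q')(s) = -2
Function('z')(j, T) = Add(-2, T, j) (Function('z')(j, T) = Add(Add(j, T), -2) = Add(Add(T, j), -2) = Add(-2, T, j))
Function('W')(d) = Mul(Pow(d, Rational(1, 2)), Add(2, d)) (Function('W')(d) = Mul(Add(-2, 4, d), Pow(d, Rational(1, 2))) = Mul(Add(2, d), Pow(d, Rational(1, 2))) = Mul(Pow(d, Rational(1, 2)), Add(2, d)))
Mul(Add(1418, Function('W')(12)), 663) = Mul(Add(1418, Mul(Pow(12, Rational(1, 2)), Add(2, 12))), 663) = Mul(Add(1418, Mul(Mul(2, Pow(3, Rational(1, 2))), 14)), 663) = Mul(Add(1418, Mul(28, Pow(3, Rational(1, 2)))), 663) = Add(940134, Mul(18564, Pow(3, Rational(1, 2))))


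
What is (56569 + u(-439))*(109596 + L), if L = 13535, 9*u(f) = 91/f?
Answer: 27520274471668/3951 ≈ 6.9654e+9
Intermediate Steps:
u(f) = 91/(9*f) (u(f) = (91/f)/9 = 91/(9*f))
(56569 + u(-439))*(109596 + L) = (56569 + (91/9)/(-439))*(109596 + 13535) = (56569 + (91/9)*(-1/439))*123131 = (56569 - 91/3951)*123131 = (223504028/3951)*123131 = 27520274471668/3951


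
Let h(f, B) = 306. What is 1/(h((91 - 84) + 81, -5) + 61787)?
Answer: 1/62093 ≈ 1.6105e-5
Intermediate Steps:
1/(h((91 - 84) + 81, -5) + 61787) = 1/(306 + 61787) = 1/62093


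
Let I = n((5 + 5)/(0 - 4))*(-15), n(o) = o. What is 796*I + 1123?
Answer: 30973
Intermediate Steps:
I = 75/2 (I = ((5 + 5)/(0 - 4))*(-15) = (10/(-4))*(-15) = (10*(-¼))*(-15) = -5/2*(-15) = 75/2 ≈ 37.500)
796*I + 1123 = 796*(75/2) + 1123 = 29850 + 1123 = 30973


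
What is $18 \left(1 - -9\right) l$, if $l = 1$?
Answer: $180$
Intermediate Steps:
$18 \left(1 - -9\right) l = 18 \left(1 - -9\right) 1 = 18 \left(1 + 9\right) 1 = 18 \cdot 10 \cdot 1 = 180 \cdot 1 = 180$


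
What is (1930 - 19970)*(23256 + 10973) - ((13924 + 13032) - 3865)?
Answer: -617514251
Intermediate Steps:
(1930 - 19970)*(23256 + 10973) - ((13924 + 13032) - 3865) = -18040*34229 - (26956 - 3865) = -617491160 - 1*23091 = -617491160 - 23091 = -617514251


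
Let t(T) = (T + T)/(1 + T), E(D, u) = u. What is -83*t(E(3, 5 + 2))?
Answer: -581/4 ≈ -145.25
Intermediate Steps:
t(T) = 2*T/(1 + T) (t(T) = (2*T)/(1 + T) = 2*T/(1 + T))
-83*t(E(3, 5 + 2)) = -166*(5 + 2)/(1 + (5 + 2)) = -166*7/(1 + 7) = -166*7/8 = -83*7/4 = -581/4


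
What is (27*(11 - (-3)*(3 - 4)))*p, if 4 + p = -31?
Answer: -7560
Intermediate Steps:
p = -35 (p = -4 - 31 = -35)
(27*(11 - (-3)*(3 - 4)))*p = (27*(11 - (-3)*(3 - 4)))*(-35) = (27*(11 - (-3)*(-1)))*(-35) = (27*(11 - 1*3))*(-35) = (27*(11 - 3))*(-35) = (27*8)*(-35) = 216*(-35) = -7560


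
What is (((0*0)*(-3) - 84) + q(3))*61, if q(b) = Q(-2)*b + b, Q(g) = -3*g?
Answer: -3843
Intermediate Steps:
q(b) = 7*b (q(b) = (-3*(-2))*b + b = 6*b + b = 7*b)
(((0*0)*(-3) - 84) + q(3))*61 = (((0*0)*(-3) - 84) + 7*3)*61 = ((0*(-3) - 84) + 21)*61 = ((0 - 84) + 21)*61 = (-84 + 21)*61 = -63*61 = -3843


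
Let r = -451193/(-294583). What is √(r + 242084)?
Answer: √21007975183012195/294583 ≈ 492.02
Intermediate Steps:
r = 451193/294583 (r = -451193*(-1/294583) = 451193/294583 ≈ 1.5316)
√(r + 242084) = √(451193/294583 + 242084) = √(71314282165/294583) = √21007975183012195/294583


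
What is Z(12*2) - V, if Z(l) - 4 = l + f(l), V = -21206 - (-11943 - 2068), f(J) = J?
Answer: 7247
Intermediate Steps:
V = -7195 (V = -21206 - 1*(-14011) = -21206 + 14011 = -7195)
Z(l) = 4 + 2*l (Z(l) = 4 + (l + l) = 4 + 2*l)
Z(12*2) - V = (4 + 2*(12*2)) - 1*(-7195) = (4 + 2*24) + 7195 = (4 + 48) + 7195 = 52 + 7195 = 7247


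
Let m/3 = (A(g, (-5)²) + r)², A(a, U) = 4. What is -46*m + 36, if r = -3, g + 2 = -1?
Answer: -102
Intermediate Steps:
g = -3 (g = -2 - 1 = -3)
m = 3 (m = 3*(4 - 3)² = 3*1² = 3*1 = 3)
-46*m + 36 = -46*3 + 36 = -138 + 36 = -102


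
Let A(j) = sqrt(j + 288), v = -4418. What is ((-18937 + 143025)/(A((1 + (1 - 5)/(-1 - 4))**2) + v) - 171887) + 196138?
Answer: 11819832301969/487960819 - 1861320*sqrt(809)/487960819 ≈ 24223.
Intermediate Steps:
A(j) = sqrt(288 + j)
((-18937 + 143025)/(A((1 + (1 - 5)/(-1 - 4))**2) + v) - 171887) + 196138 = ((-18937 + 143025)/(sqrt(288 + (1 + (1 - 5)/(-1 - 4))**2) - 4418) - 171887) + 196138 = (124088/(sqrt(288 + (1 - 4/(-5))**2) - 4418) - 171887) + 196138 = (124088/(sqrt(288 + (1 - 4*(-1/5))**2) - 4418) - 171887) + 196138 = (124088/(sqrt(288 + (1 + 4/5)**2) - 4418) - 171887) + 196138 = (124088/(sqrt(288 + (9/5)**2) - 4418) - 171887) + 196138 = (124088/(sqrt(288 + 81/25) - 4418) - 171887) + 196138 = (124088/(sqrt(7281/25) - 4418) - 171887) + 196138 = (124088/(3*sqrt(809)/5 - 4418) - 171887) + 196138 = (124088/(-4418 + 3*sqrt(809)/5) - 171887) + 196138 = (-171887 + 124088/(-4418 + 3*sqrt(809)/5)) + 196138 = 24251 + 124088/(-4418 + 3*sqrt(809)/5)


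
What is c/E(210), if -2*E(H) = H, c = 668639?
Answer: -668639/105 ≈ -6368.0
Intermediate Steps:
E(H) = -H/2
c/E(210) = 668639/((-½*210)) = 668639/(-105) = 668639*(-1/105) = -668639/105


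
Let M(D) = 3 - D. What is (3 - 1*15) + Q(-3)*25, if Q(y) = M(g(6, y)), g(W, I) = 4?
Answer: -37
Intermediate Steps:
Q(y) = -1 (Q(y) = 3 - 1*4 = 3 - 4 = -1)
(3 - 1*15) + Q(-3)*25 = (3 - 1*15) - 1*25 = (3 - 15) - 25 = -12 - 25 = -37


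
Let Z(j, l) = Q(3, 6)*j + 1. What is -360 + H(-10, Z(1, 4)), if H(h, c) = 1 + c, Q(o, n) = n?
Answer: -352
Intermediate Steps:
Z(j, l) = 1 + 6*j (Z(j, l) = 6*j + 1 = 1 + 6*j)
-360 + H(-10, Z(1, 4)) = -360 + (1 + (1 + 6*1)) = -360 + (1 + (1 + 6)) = -360 + (1 + 7) = -360 + 8 = -352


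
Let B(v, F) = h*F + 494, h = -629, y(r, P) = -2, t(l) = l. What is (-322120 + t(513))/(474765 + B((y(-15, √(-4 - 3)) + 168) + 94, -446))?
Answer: -321607/755793 ≈ -0.42552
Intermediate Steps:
B(v, F) = 494 - 629*F (B(v, F) = -629*F + 494 = 494 - 629*F)
(-322120 + t(513))/(474765 + B((y(-15, √(-4 - 3)) + 168) + 94, -446)) = (-322120 + 513)/(474765 + (494 - 629*(-446))) = -321607/(474765 + (494 + 280534)) = -321607/(474765 + 281028) = -321607/755793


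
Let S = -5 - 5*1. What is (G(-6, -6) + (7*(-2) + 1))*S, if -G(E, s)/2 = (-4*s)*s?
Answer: -2750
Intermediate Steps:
G(E, s) = 8*s² (G(E, s) = -2*(-4*s)*s = -(-8)*s² = 8*s²)
S = -10 (S = -5 - 5 = -10)
(G(-6, -6) + (7*(-2) + 1))*S = (8*(-6)² + (7*(-2) + 1))*(-10) = (8*36 + (-14 + 1))*(-10) = (288 - 13)*(-10) = 275*(-10) = -2750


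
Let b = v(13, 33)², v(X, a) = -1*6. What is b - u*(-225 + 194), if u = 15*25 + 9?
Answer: 11940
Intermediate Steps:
v(X, a) = -6
u = 384 (u = 375 + 9 = 384)
b = 36 (b = (-6)² = 36)
b - u*(-225 + 194) = 36 - 384*(-225 + 194) = 36 - 384*(-31) = 36 - 1*(-11904) = 36 + 11904 = 11940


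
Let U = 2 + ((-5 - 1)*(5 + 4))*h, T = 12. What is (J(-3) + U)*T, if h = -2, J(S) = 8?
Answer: 1416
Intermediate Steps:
U = 110 (U = 2 + ((-5 - 1)*(5 + 4))*(-2) = 2 - 6*9*(-2) = 2 - 54*(-2) = 2 + 108 = 110)
(J(-3) + U)*T = (8 + 110)*12 = 118*12 = 1416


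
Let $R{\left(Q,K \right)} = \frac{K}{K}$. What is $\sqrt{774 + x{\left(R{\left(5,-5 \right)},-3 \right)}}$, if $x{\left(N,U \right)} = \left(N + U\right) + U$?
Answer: $\sqrt{769} \approx 27.731$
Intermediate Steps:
$R{\left(Q,K \right)} = 1$
$x{\left(N,U \right)} = N + 2 U$
$\sqrt{774 + x{\left(R{\left(5,-5 \right)},-3 \right)}} = \sqrt{774 + \left(1 + 2 \left(-3\right)\right)} = \sqrt{774 + \left(1 - 6\right)} = \sqrt{774 - 5} = \sqrt{769}$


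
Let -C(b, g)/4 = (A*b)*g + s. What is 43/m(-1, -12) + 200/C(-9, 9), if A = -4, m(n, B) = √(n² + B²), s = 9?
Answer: -50/333 + 43*√145/145 ≈ 3.4208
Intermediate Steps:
m(n, B) = √(B² + n²)
C(b, g) = -36 + 16*b*g (C(b, g) = -4*((-4*b)*g + 9) = -4*(-4*b*g + 9) = -4*(9 - 4*b*g) = -36 + 16*b*g)
43/m(-1, -12) + 200/C(-9, 9) = 43/(√((-12)² + (-1)²)) + 200/(-36 + 16*(-9)*9) = 43/(√(144 + 1)) + 200/(-36 - 1296) = 43/(√145) + 200/(-1332) = 43*(√145/145) + 200*(-1/1332) = 43*√145/145 - 50/333 = -50/333 + 43*√145/145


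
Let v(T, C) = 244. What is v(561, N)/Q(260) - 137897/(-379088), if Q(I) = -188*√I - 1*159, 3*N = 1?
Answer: 1278417131671/3474022706992 - 91744*√65/9164159 ≈ 0.28728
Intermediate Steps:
N = ⅓ (N = (⅓)*1 = ⅓ ≈ 0.33333)
Q(I) = -159 - 188*√I (Q(I) = -188*√I - 159 = -159 - 188*√I)
v(561, N)/Q(260) - 137897/(-379088) = 244/(-159 - 376*√65) - 137897/(-379088) = 244/(-159 - 376*√65) - 137897*(-1/379088) = 244/(-159 - 376*√65) + 137897/379088 = 137897/379088 + 244/(-159 - 376*√65)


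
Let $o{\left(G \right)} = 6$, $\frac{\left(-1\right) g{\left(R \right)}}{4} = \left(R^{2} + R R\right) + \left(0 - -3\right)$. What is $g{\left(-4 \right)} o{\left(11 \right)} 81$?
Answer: $-68040$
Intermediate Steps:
$g{\left(R \right)} = -12 - 8 R^{2}$ ($g{\left(R \right)} = - 4 \left(\left(R^{2} + R R\right) + \left(0 - -3\right)\right) = - 4 \left(\left(R^{2} + R^{2}\right) + \left(0 + 3\right)\right) = - 4 \left(2 R^{2} + 3\right) = - 4 \left(3 + 2 R^{2}\right) = -12 - 8 R^{2}$)
$g{\left(-4 \right)} o{\left(11 \right)} 81 = \left(-12 - 8 \left(-4\right)^{2}\right) 6 \cdot 81 = \left(-12 - 128\right) 6 \cdot 81 = \left(-140\right) 6 \cdot 81 = \left(-840\right) 81 = -68040$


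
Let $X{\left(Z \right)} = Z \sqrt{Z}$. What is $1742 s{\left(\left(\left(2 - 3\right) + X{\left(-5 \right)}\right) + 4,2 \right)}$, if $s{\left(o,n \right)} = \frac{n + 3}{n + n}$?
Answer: $\frac{4355}{2} \approx 2177.5$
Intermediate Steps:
$X{\left(Z \right)} = Z^{\frac{3}{2}}$
$s{\left(o,n \right)} = \frac{3 + n}{2 n}$
$1742 s{\left(\left(\left(2 - 3\right) + X{\left(-5 \right)}\right) + 4,2 \right)} = 1742 \frac{3 + 2}{2 \cdot 2} = 1742 \cdot \frac{1}{2} \cdot \frac{1}{2} \cdot 5 = 1742 \cdot \frac{5}{4} = \frac{4355}{2}$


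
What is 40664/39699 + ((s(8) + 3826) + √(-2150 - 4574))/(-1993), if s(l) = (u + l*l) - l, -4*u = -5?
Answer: -292471159/316480428 - 82*I/1993 ≈ -0.92414 - 0.041144*I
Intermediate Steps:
u = 5/4 (u = -¼*(-5) = 5/4 ≈ 1.2500)
s(l) = 5/4 + l² - l (s(l) = (5/4 + l*l) - l = (5/4 + l²) - l = 5/4 + l² - l)
40664/39699 + ((s(8) + 3826) + √(-2150 - 4574))/(-1993) = 40664/39699 + (((5/4 + 8² - 1*8) + 3826) + √(-2150 - 4574))/(-1993) = 40664*(1/39699) + (((5/4 + 64 - 8) + 3826) + √(-6724))*(-1/1993) = 40664/39699 + ((229/4 + 3826) + 82*I)*(-1/1993) = 40664/39699 + (15533/4 + 82*I)*(-1/1993) = 40664/39699 + (-15533/7972 - 82*I/1993) = -292471159/316480428 - 82*I/1993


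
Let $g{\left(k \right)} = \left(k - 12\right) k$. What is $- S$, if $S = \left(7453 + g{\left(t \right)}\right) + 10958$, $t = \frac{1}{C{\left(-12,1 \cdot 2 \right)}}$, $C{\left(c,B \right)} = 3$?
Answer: $- \frac{165664}{9} \approx -18407.0$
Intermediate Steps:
$t = \frac{1}{3} \approx 0.33333$
$g{\left(k \right)} = k \left(-12 + k\right)$ ($g{\left(k \right)} = \left(k - 12\right) k = \left(-12 + k\right) k = k \left(-12 + k\right)$)
$S = \frac{165664}{9}$ ($S = \left(7453 + \frac{-12 + \frac{1}{3}}{3}\right) + 10958 = \left(7453 + \frac{1}{3} \left(- \frac{35}{3}\right)\right) + 10958 = \left(7453 - \frac{35}{9}\right) + 10958 = \frac{67042}{9} + 10958 = \frac{165664}{9} \approx 18407.0$)
$- S = \left(-1\right) \frac{165664}{9} = - \frac{165664}{9}$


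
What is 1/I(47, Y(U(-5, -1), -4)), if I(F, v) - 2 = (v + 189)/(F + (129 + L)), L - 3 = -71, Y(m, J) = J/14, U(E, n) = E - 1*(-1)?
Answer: 756/2833 ≈ 0.26685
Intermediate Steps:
U(E, n) = 1 + E (U(E, n) = E + 1 = 1 + E)
Y(m, J) = J/14 (Y(m, J) = J*(1/14) = J/14)
L = -68 (L = 3 - 71 = -68)
I(F, v) = 2 + (189 + v)/(61 + F) (I(F, v) = 2 + (v + 189)/(F + (129 - 68)) = 2 + (189 + v)/(F + 61) = 2 + (189 + v)/(61 + F))
1/I(47, Y(U(-5, -1), -4)) = 1/((311 + (1/14)*(-4) + 2*47)/(61 + 47)) = 1/((311 - 2/7 + 94)/108) = 1/((1/108)*(2833/7)) = 1/(2833/756) = 756/2833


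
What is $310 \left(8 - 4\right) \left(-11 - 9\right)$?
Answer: $-24800$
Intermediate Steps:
$310 \left(8 - 4\right) \left(-11 - 9\right) = 310 \cdot 4 \left(-20\right) = 310 \left(-80\right) = -24800$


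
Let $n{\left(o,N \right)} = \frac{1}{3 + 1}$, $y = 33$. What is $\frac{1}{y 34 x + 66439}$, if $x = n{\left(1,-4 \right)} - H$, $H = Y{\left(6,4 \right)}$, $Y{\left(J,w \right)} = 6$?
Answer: $\frac{2}{119975} \approx 1.667 \cdot 10^{-5}$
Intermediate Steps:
$n{\left(o,N \right)} = \frac{1}{4}$
$H = 6$
$x = - \frac{23}{4}$ ($x = \frac{1}{4} - 6 = - \frac{23}{4} \approx -5.75$)
$\frac{1}{y 34 x + 66439} = \frac{1}{33 \cdot 34 \left(- \frac{23}{4}\right) + 66439} = \frac{1}{1122 \left(- \frac{23}{4}\right) + 66439} = \frac{1}{- \frac{12903}{2} + 66439} = \frac{1}{\frac{119975}{2}} = \frac{2}{119975}$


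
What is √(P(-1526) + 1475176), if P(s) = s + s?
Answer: 2*√368031 ≈ 1213.3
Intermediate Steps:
P(s) = 2*s
√(P(-1526) + 1475176) = √(2*(-1526) + 1475176) = √(-3052 + 1475176) = √1472124 = 2*√368031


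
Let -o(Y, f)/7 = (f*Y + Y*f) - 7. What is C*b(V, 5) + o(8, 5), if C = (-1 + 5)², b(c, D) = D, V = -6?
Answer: -431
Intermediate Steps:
o(Y, f) = 49 - 14*Y*f (o(Y, f) = -7*((f*Y + Y*f) - 7) = -7*((Y*f + Y*f) - 7) = -7*(2*Y*f - 7) = -7*(-7 + 2*Y*f) = 49 - 14*Y*f)
C = 16 (C = 4² = 16)
C*b(V, 5) + o(8, 5) = 16*5 + (49 - 14*8*5) = 80 + (49 - 560) = 80 - 511 = -431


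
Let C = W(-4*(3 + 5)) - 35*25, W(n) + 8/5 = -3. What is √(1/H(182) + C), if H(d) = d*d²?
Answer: I*√24127414273690/165620 ≈ 29.658*I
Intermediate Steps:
W(n) = -23/5 (W(n) = -8/5 - 3 = -23/5)
H(d) = d³
C = -4398/5 (C = -23/5 - 35*25 = -23/5 - 875 = -4398/5 ≈ -879.60)
√(1/H(182) + C) = √(1/(182³) - 4398/5) = √(1/6028568 - 4398/5) = √(-26513642059/30142840) = I*√24127414273690/165620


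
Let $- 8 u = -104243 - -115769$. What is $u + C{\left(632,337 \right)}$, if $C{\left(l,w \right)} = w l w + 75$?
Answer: $\frac{287096969}{4} \approx 7.1774 \cdot 10^{7}$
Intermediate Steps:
$u = - \frac{5763}{4}$ ($u = - \frac{-104243 - -115769}{8} = - \frac{-104243 + 115769}{8} = \left(- \frac{1}{8}\right) 11526 = - \frac{5763}{4} \approx -1440.8$)
$C{\left(l,w \right)} = 75 + l w^{2}$ ($C{\left(l,w \right)} = l w w + 75 = l w^{2} + 75 = 75 + l w^{2}$)
$u + C{\left(632,337 \right)} = - \frac{5763}{4} + \left(75 + 632 \cdot 337^{2}\right) = - \frac{5763}{4} + \left(75 + 632 \cdot 113569\right) = - \frac{5763}{4} + \left(75 + 71775608\right) = - \frac{5763}{4} + 71775683 = \frac{287096969}{4}$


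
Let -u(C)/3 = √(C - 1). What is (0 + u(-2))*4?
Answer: -12*I*√3 ≈ -20.785*I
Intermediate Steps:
u(C) = -3*√(-1 + C) (u(C) = -3*√(C - 1) = -3*√(-1 + C))
(0 + u(-2))*4 = (0 - 3*√(-1 - 2))*4 = (0 - 3*I*√3)*4 = -3*I*√3*4 = -12*I*√3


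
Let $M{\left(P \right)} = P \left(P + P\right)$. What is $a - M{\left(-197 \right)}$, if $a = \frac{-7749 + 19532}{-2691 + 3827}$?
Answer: $- \frac{88162265}{1136} \approx -77608.0$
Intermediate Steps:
$a = \frac{11783}{1136} \approx 10.372$
$M{\left(P \right)} = 2 P^{2}$ ($M{\left(P \right)} = P 2 P = 2 P^{2}$)
$a - M{\left(-197 \right)} = \frac{11783}{1136} - 2 \left(-197\right)^{2} = \frac{11783}{1136} - 2 \cdot 38809 = \frac{11783}{1136} - 77618 = - \frac{88162265}{1136}$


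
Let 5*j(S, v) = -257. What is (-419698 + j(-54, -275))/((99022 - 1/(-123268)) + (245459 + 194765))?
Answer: -258708345196/332358879645 ≈ -0.77840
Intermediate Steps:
j(S, v) = -257/5 (j(S, v) = (⅕)*(-257) = -257/5)
(-419698 + j(-54, -275))/((99022 - 1/(-123268)) + (245459 + 194765)) = (-419698 - 257/5)/((99022 - 1/(-123268)) + (245459 + 194765)) = -2098747/(5*((99022 - 1*(-1/123268)) + 440224)) = -2098747/(5*((99022 + 1/123268) + 440224)) = -2098747/(5*(12206243897/123268 + 440224)) = -2098747/(5*66471775929/123268) = -2098747/5*123268/66471775929 = -258708345196/332358879645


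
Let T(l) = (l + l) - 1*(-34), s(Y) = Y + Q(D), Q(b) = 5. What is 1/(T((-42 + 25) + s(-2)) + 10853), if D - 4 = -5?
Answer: 1/10859 ≈ 9.2090e-5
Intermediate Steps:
D = -1 (D = 4 - 5 = -1)
s(Y) = 5 + Y (s(Y) = Y + 5 = 5 + Y)
T(l) = 34 + 2*l (T(l) = 2*l + 34 = 34 + 2*l)
1/(T((-42 + 25) + s(-2)) + 10853) = 1/((34 + 2*((-42 + 25) + (5 - 2))) + 10853) = 1/((34 + 2*(-17 + 3)) + 10853) = 1/((34 + 2*(-14)) + 10853) = 1/((34 - 28) + 10853) = 1/(6 + 10853) = 1/10859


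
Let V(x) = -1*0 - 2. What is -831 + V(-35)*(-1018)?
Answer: 1205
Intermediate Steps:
V(x) = -2 (V(x) = 0 - 2 = -2)
-831 + V(-35)*(-1018) = -831 - 2*(-1018) = -831 + 2036 = 1205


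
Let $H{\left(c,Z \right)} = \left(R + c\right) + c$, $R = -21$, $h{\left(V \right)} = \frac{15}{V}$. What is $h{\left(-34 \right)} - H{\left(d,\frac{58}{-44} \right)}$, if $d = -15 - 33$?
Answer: $\frac{3963}{34} \approx 116.56$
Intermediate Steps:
$d = -48$
$H{\left(c,Z \right)} = -21 + 2 c$ ($H{\left(c,Z \right)} = \left(-21 + c\right) + c = -21 + 2 c$)
$h{\left(-34 \right)} - H{\left(d,\frac{58}{-44} \right)} = \frac{15}{-34} - \left(-21 + 2 \left(-48\right)\right) = 15 \left(- \frac{1}{34}\right) - \left(-21 - 96\right) = - \frac{15}{34} - -117 = - \frac{15}{34} + 117 = \frac{3963}{34}$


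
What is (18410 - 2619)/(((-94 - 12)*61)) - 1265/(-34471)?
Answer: -536152071/222889486 ≈ -2.4055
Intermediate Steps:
(18410 - 2619)/(((-94 - 12)*61)) - 1265/(-34471) = 15791/((-106*61)) - 1265*(-1/34471) = 15791/(-6466) + 1265/34471 = 15791*(-1/6466) + 1265/34471 = -15791/6466 + 1265/34471 = -536152071/222889486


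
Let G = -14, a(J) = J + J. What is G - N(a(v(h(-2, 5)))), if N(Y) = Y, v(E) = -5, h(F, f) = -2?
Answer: -4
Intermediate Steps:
a(J) = 2*J
G - N(a(v(h(-2, 5)))) = -14 - 2*(-5) = -14 - 1*(-10) = -14 + 10 = -4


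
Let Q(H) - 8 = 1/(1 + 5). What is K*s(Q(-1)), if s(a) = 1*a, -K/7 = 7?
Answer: -2401/6 ≈ -400.17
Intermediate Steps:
K = -49 (K = -7*7 = -49)
Q(H) = 49/6 (Q(H) = 8 + 1/(1 + 5) = 8 + 1/6 = 8 + ⅙ = 49/6)
s(a) = a
K*s(Q(-1)) = -49*49/6 = -2401/6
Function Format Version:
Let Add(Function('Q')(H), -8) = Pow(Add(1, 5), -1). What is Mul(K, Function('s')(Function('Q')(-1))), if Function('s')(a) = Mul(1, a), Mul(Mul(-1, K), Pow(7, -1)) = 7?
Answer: Rational(-2401, 6) ≈ -400.17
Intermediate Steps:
K = -49 (K = Mul(-7, 7) = -49)
Function('Q')(H) = Rational(49, 6) (Function('Q')(H) = Add(8, Pow(Add(1, 5), -1)) = Add(8, Pow(6, -1)) = Add(8, Rational(1, 6)) = Rational(49, 6))
Function('s')(a) = a
Mul(K, Function('s')(Function('Q')(-1))) = Mul(-49, Rational(49, 6)) = Rational(-2401, 6)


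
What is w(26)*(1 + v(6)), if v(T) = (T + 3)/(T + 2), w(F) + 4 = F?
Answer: 187/4 ≈ 46.750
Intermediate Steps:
w(F) = -4 + F
v(T) = (3 + T)/(2 + T)
w(26)*(1 + v(6)) = (-4 + 26)*(1 + (3 + 6)/(2 + 6)) = 22*(1 + 9/8) = 22*(17/8) = 187/4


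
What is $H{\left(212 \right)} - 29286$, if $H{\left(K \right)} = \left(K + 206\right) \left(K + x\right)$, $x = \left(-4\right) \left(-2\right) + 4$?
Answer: $64346$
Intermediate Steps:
$x = 12$ ($x = 8 + 4 = 12$)
$H{\left(K \right)} = \left(12 + K\right) \left(206 + K\right)$ ($H{\left(K \right)} = \left(K + 206\right) \left(K + 12\right) = \left(206 + K\right) \left(12 + K\right) = \left(12 + K\right) \left(206 + K\right)$)
$H{\left(212 \right)} - 29286 = \left(2472 + 212^{2} + 218 \cdot 212\right) - 29286 = \left(2472 + 44944 + 46216\right) - 29286 = 93632 - 29286 = 64346$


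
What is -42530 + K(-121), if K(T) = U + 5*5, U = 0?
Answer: -42505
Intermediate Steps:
K(T) = 25 (K(T) = 0 + 5*5 = 0 + 25 = 25)
-42530 + K(-121) = -42530 + 25 = -42505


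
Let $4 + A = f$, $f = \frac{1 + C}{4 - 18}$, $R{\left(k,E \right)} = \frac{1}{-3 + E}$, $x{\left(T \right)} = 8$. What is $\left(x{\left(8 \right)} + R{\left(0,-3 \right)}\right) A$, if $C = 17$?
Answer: $- \frac{1739}{42} \approx -41.405$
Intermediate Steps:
$f = - \frac{9}{7}$ ($f = \frac{1 + 17}{4 - 18} = \frac{18}{-14} = 18 \left(- \frac{1}{14}\right) = - \frac{9}{7} \approx -1.2857$)
$A = - \frac{37}{7}$ ($A = -4 - \frac{9}{7} = - \frac{37}{7} \approx -5.2857$)
$\left(x{\left(8 \right)} + R{\left(0,-3 \right)}\right) A = \left(8 + \frac{1}{-3 - 3}\right) \left(- \frac{37}{7}\right) = \left(8 + \frac{1}{-6}\right) \left(- \frac{37}{7}\right) = \left(8 - \frac{1}{6}\right) \left(- \frac{37}{7}\right) = \frac{47}{6} \left(- \frac{37}{7}\right) = - \frac{1739}{42}$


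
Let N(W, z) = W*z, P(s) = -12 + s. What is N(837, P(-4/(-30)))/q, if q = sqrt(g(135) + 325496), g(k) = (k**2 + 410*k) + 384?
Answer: -49662*sqrt(399455)/1997275 ≈ -15.715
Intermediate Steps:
g(k) = 384 + k**2 + 410*k
q = sqrt(399455) (q = sqrt((384 + 135**2 + 410*135) + 325496) = sqrt((384 + 18225 + 55350) + 325496) = sqrt(73959 + 325496) = sqrt(399455) ≈ 632.02)
N(837, P(-4/(-30)))/q = (837*(-12 - 4/(-30)))/(sqrt(399455)) = (837*(-12 - 4*(-1/30)))*(sqrt(399455)/399455) = (837*(-12 + 2/15))*(sqrt(399455)/399455) = (837*(-178/15))*(sqrt(399455)/399455) = -49662*sqrt(399455)/1997275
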